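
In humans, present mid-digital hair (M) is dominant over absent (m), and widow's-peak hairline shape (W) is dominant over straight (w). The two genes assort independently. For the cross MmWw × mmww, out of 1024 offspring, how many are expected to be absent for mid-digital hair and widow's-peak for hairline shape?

Dihybrid cross MmWw × mmww — consider each gene separately:
mid-digital hair: Mm × mm → 2 Mm, 2 mm → 2 M_ : 2 mm (out of 4)
hairline shape: Ww × ww → 2 Ww, 2 ww → 2 W_ : 2 ww (out of 4)
Looking for: absent (mm) and widow's-peak (W_)
P(absent) = 2/4, P(widow's-peak) = 2/4
P(both) = 2/4 × 2/4 = 4/16 = 1/4
Expected count = 1/4 × 1024 = 256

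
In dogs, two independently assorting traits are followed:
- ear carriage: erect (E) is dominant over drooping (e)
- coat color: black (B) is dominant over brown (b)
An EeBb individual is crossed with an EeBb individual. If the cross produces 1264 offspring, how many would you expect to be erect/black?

Dihybrid cross EeBb × EeBb — consider each gene separately:
ear carriage: Ee × Ee → 1 EE, 2 Ee, 1 ee → 3 E_ : 1 ee (out of 4)
coat color: Bb × Bb → 1 BB, 2 Bb, 1 bb → 3 B_ : 1 bb (out of 4)
Combine (counts out of 4 × 4 = 16): erect/black (E_B_) = 3×3 = 9; erect/brown (E_bb) = 3×1 = 3; drooping/black (eeB_) = 1×3 = 3; drooping/brown (eebb) = 1×1 = 1
Phenotype counts (out of 16): 9 erect/black, 3 erect/brown, 3 drooping/black, 1 drooping/brown
erect/black: 9 out of 16 → fraction 9/16
Expected count = 9/16 × 1264 = 711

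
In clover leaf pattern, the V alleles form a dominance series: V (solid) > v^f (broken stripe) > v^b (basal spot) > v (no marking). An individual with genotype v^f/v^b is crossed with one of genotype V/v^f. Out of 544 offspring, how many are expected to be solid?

Cross: v^f/v^b × V/v^f
Allele dominance: V > v^f > v^b > v
Offspring genotypes: 1 V/v^f, 1 v^f/v^f, 1 V/v^b, 1 v^f/v^b
Phenotype counts: 2 solid, 2 broken stripe
solid: 2 out of 4 → fraction 1/2
Expected count = 1/2 × 544 = 272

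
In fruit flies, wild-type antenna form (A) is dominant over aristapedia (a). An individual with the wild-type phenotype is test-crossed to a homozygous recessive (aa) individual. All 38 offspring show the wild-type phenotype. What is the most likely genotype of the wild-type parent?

Test cross: ? × aa
All offspring are wild-type.
If the unknown parent were heterozygous (Aa), about half of 38 offspring would be aristapedia; none are. The unknown parent is most likely homozygous dominant (AA).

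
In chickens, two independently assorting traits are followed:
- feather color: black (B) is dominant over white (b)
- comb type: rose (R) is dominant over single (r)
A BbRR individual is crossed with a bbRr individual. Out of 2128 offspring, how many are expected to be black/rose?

Dihybrid cross BbRR × bbRr — consider each gene separately:
feather color: Bb × bb → 2 Bb, 2 bb → 2 B_ : 2 bb (out of 4)
comb type: RR × Rr → 2 RR, 2 Rr → 4 R_ (out of 4)
Combine (counts out of 4 × 4 = 16): black/rose (B_R_) = 2×4 = 8; white/rose (bbR_) = 2×4 = 8
Phenotype counts (out of 16): 8 black/rose, 8 white/rose
black/rose: 8 out of 16 → fraction 1/2
Expected count = 1/2 × 2128 = 1064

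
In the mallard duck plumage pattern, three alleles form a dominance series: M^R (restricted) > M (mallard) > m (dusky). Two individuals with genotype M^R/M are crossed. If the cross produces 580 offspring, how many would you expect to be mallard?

Cross: M^R/M × M^R/M
Allele dominance: M^R > M > m
Offspring genotypes: 1 M^R/M^R, 2 M^R/M, 1 M/M
Phenotype counts: 3 restricted, 1 mallard
mallard: 1 out of 4 → fraction 1/4
Expected count = 1/4 × 580 = 145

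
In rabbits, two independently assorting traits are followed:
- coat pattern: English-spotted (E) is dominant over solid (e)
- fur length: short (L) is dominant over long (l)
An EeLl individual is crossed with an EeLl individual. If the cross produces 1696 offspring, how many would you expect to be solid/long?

Dihybrid cross EeLl × EeLl — consider each gene separately:
coat pattern: Ee × Ee → 1 EE, 2 Ee, 1 ee → 3 E_ : 1 ee (out of 4)
fur length: Ll × Ll → 1 LL, 2 Ll, 1 ll → 3 L_ : 1 ll (out of 4)
Combine (counts out of 4 × 4 = 16): English-spotted/short (E_L_) = 3×3 = 9; English-spotted/long (E_ll) = 3×1 = 3; solid/short (eeL_) = 1×3 = 3; solid/long (eell) = 1×1 = 1
Phenotype counts (out of 16): 9 English-spotted/short, 3 English-spotted/long, 3 solid/short, 1 solid/long
solid/long: 1 out of 16 → fraction 1/16
Expected count = 1/16 × 1696 = 106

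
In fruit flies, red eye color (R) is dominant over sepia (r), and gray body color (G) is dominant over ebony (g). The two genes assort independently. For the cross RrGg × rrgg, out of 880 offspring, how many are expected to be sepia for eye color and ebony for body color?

Dihybrid cross RrGg × rrgg — consider each gene separately:
eye color: Rr × rr → 2 Rr, 2 rr → 2 R_ : 2 rr (out of 4)
body color: Gg × gg → 2 Gg, 2 gg → 2 G_ : 2 gg (out of 4)
Looking for: sepia (rr) and ebony (gg)
P(sepia) = 2/4, P(ebony) = 2/4
P(both) = 2/4 × 2/4 = 4/16 = 1/4
Expected count = 1/4 × 880 = 220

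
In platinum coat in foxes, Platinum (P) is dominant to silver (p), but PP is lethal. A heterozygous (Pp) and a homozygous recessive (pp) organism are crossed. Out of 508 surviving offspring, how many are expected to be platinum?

Cross: Pp × pp
Punnett square offspring (before lethality): 2 Pp, 2 pp
No PP offspring are produced in this cross.
platinum: 2 out of 4 → fraction 1/2
Expected count = 1/2 × 508 = 254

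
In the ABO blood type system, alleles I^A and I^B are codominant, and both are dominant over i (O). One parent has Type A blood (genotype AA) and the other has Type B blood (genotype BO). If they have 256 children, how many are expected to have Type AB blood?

Cross: AA × BO
Possible offspring genotypes: 2 AB, 2 AO
Blood type counts: 2 Type AB, 2 Type A
Probability of Type AB: 2/4 = 1/2
Expected count = 1/2 × 256 = 128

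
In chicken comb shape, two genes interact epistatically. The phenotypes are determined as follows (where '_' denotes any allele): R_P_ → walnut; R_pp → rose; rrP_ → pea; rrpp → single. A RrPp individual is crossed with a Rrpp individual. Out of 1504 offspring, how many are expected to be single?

Cross: RrPp × Rrpp — consider each gene separately:
R gene: Rr × Rr → 1 RR, 2 Rr, 1 rr → 3 R_ : 1 rr (out of 4)
P gene: Pp × pp → 2 Pp, 2 pp → 2 P_ : 2 pp (out of 4)
Genotype classes (out of 4 × 4 = 16): R_P_ = 3×2 = 6; R_pp = 3×2 = 6; rrP_ = 1×2 = 2; rrpp = 1×2 = 2
Apply the phenotype rules: R_P_ (6) → walnut; R_pp (6) → rose; rrP_ (2) → pea; rrpp (2) → single
Phenotype counts (out of 16): 6 walnut, 6 rose, 2 pea, 2 single
single: 2 out of 16 → fraction 1/8
Expected count = 1/8 × 1504 = 188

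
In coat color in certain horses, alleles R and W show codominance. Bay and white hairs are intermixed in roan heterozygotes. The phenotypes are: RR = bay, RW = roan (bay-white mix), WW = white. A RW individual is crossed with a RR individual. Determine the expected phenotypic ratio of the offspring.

Punnett square for RW × RR:
Offspring genotypes: 2 RR, 2 RW
Phenotype counts: 2 bay, 2 roan (bay-white mix)
Ratio: 1 bay : 1 roan (bay-white mix)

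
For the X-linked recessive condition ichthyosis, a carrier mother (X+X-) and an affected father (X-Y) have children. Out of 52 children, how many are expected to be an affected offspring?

Cross: X+X- × X-Y
Offspring: 1 X+X-, 1 X+Y, 1 X-X-, 1 X-Y
Probability of an affected offspring: 2/4 = 1/2
Expected count = 1/2 × 52 = 26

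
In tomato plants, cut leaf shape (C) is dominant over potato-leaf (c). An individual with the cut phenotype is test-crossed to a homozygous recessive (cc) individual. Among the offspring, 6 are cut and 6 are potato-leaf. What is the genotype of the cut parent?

Test cross: ? × cc
Offspring: 6 cut, 6 potato-leaf — approximately 1:1.
A 1:1 ratio in a test cross indicates the unknown parent is heterozygous (Cc).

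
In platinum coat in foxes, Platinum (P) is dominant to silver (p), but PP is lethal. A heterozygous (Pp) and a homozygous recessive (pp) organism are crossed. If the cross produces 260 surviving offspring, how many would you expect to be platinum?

Cross: Pp × pp
Punnett square offspring (before lethality): 2 Pp, 2 pp
No PP offspring are produced in this cross.
platinum: 2 out of 4 → fraction 1/2
Expected count = 1/2 × 260 = 130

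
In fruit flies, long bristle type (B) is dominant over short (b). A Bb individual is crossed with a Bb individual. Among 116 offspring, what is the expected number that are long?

Punnett square for Bb × Bb:
Offspring genotypes: 1 BB, 2 Bb, 1 bb
long: 3, short: 1
long: 3 out of 4 → fraction 3/4
Expected count = 3/4 × 116 = 87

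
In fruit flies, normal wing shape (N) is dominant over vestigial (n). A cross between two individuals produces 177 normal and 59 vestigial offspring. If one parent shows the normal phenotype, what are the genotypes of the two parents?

Observed offspring: 177 normal, 59 vestigial
The observed ratio simplifies to 3:1. Vestigial (nn) offspring appear, so each parent must contribute one n allele. The parent stated to show normal carries N, so it is Nn. The other parent is then either Nn or nn: Nn × nn would give a 1:1 split, whereas Nn × Nn gives 3:1 — matching the data. So both parents are heterozygous (Nn × Nn).
Parent genotypes: Nn × Nn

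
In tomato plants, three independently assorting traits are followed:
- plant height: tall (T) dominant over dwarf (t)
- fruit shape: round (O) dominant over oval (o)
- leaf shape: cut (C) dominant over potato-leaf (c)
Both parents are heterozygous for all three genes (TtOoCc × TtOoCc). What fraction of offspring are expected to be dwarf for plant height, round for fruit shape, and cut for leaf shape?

Trihybrid cross: TtOoCc × TtOoCc
Each trait segregates independently with a 3:1 phenotypic ratio, so each gene contributes 3/4 (dominant) or 1/4 (recessive).
Target: dwarf (plant height), round (fruit shape), cut (leaf shape)
Probability = product of independent per-trait probabilities
= 1/4 × 3/4 × 3/4 = 9/64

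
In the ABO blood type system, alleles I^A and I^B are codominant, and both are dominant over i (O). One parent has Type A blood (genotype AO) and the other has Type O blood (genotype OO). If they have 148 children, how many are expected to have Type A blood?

Cross: AO × OO
Possible offspring genotypes: 2 AO, 2 OO
Blood type counts: 2 Type A, 2 Type O
Probability of Type A: 2/4 = 1/2
Expected count = 1/2 × 148 = 74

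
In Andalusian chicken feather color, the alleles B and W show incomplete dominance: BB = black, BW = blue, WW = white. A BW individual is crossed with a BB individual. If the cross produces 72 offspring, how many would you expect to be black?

Punnett square for BW × BB:
Offspring genotypes: 2 BB, 2 BW
Phenotype counts: 2 black, 2 blue
black: 2 out of 4 → fraction 1/2
Expected count = 1/2 × 72 = 36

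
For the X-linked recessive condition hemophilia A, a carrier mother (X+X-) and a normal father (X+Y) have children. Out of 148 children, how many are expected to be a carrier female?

Cross: X+X- × X+Y
Offspring: 1 X+X+, 1 X+Y, 1 X+X-, 1 X-Y
Probability of a carrier female: 1/4
Expected count = 1/4 × 148 = 37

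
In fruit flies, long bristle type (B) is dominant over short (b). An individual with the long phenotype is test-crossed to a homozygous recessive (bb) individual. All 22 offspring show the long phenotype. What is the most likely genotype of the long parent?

Test cross: ? × bb
All offspring are long.
If the unknown parent were heterozygous (Bb), about half of 22 offspring would be short; none are. The unknown parent is most likely homozygous dominant (BB).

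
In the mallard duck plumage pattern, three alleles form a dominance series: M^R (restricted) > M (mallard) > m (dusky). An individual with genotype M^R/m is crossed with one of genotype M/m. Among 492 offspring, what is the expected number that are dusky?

Cross: M^R/m × M/m
Allele dominance: M^R > M > m
Offspring genotypes: 1 M^R/M, 1 M^R/m, 1 M/m, 1 m/m
Phenotype counts: 2 restricted, 1 mallard, 1 dusky
dusky: 1 out of 4 → fraction 1/4
Expected count = 1/4 × 492 = 123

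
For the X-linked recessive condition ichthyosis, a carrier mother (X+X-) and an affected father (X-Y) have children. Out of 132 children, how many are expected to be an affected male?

Cross: X+X- × X-Y
Offspring: 1 X+X-, 1 X+Y, 1 X-X-, 1 X-Y
Probability of an affected male: 1/4
Expected count = 1/4 × 132 = 33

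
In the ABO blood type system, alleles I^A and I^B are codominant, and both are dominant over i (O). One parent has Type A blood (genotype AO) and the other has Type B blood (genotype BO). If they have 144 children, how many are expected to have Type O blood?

Cross: AO × BO
Possible offspring genotypes: 1 AB, 1 AO, 1 BO, 1 OO
Blood type counts: 1 Type AB, 1 Type A, 1 Type B, 1 Type O
Probability of Type O: 1/4
Expected count = 1/4 × 144 = 36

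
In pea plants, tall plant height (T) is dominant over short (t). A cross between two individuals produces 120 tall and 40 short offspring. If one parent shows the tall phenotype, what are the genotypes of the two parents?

Observed offspring: 120 tall, 40 short
The observed ratio simplifies to 3:1. Short (tt) offspring appear, so each parent must contribute one t allele. The parent stated to show tall carries T, so it is Tt. The other parent is then either Tt or tt: Tt × tt would give a 1:1 split, whereas Tt × Tt gives 3:1 — matching the data. So both parents are heterozygous (Tt × Tt).
Parent genotypes: Tt × Tt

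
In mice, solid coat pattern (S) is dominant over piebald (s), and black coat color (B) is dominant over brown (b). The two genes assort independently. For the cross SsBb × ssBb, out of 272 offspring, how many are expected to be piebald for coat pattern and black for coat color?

Dihybrid cross SsBb × ssBb — consider each gene separately:
coat pattern: Ss × ss → 2 Ss, 2 ss → 2 S_ : 2 ss (out of 4)
coat color: Bb × Bb → 1 BB, 2 Bb, 1 bb → 3 B_ : 1 bb (out of 4)
Looking for: piebald (ss) and black (B_)
P(piebald) = 2/4, P(black) = 3/4
P(both) = 2/4 × 3/4 = 6/16 = 3/8
Expected count = 3/8 × 272 = 102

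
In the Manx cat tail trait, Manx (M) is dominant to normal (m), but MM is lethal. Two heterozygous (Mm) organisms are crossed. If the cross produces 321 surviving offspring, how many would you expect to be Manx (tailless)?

Cross: Mm × Mm
Punnett square offspring (before lethality): 1 MM, 2 Mm, 1 mm
The MM genotype is lethal (embryos die); surviving offspring: 2 Mm, 1 mm
Manx (tailless): 2 out of 3 → fraction 2/3
Expected count = 2/3 × 321 = 214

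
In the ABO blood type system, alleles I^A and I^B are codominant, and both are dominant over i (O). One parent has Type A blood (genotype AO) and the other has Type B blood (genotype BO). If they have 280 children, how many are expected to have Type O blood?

Cross: AO × BO
Possible offspring genotypes: 1 AB, 1 AO, 1 BO, 1 OO
Blood type counts: 1 Type AB, 1 Type A, 1 Type B, 1 Type O
Probability of Type O: 1/4
Expected count = 1/4 × 280 = 70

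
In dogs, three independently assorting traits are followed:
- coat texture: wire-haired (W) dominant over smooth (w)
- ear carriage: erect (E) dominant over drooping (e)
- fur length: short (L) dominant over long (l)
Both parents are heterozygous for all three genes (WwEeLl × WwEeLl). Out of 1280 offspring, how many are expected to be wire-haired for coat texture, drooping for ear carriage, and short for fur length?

Trihybrid cross: WwEeLl × WwEeLl
Each trait segregates independently with a 3:1 phenotypic ratio, so each gene contributes 3/4 (dominant) or 1/4 (recessive).
Target: wire-haired (coat texture), drooping (ear carriage), short (fur length)
Probability = product of independent per-trait probabilities
= 3/4 × 1/4 × 3/4 = 9/64
Expected count = 9/64 × 1280 = 180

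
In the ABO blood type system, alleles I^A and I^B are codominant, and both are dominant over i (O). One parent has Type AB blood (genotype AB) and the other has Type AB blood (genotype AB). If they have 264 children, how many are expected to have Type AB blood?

Cross: AB × AB
Possible offspring genotypes: 1 AA, 2 AB, 1 BB
Blood type counts: 1 Type A, 2 Type AB, 1 Type B
Probability of Type AB: 2/4 = 1/2
Expected count = 1/2 × 264 = 132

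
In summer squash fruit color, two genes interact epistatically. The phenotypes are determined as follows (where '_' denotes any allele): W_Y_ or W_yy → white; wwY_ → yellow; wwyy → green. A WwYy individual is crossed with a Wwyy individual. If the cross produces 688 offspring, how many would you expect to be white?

Cross: WwYy × Wwyy — consider each gene separately:
W gene: Ww × Ww → 1 WW, 2 Ww, 1 ww → 3 W_ : 1 ww (out of 4)
Y gene: Yy × yy → 2 Yy, 2 yy → 2 Y_ : 2 yy (out of 4)
Genotype classes (out of 4 × 4 = 16): W_Y_ = 3×2 = 6; W_yy = 3×2 = 6; wwY_ = 1×2 = 2; wwyy = 1×2 = 2
Apply the phenotype rules: W_Y_ (6) + W_yy (6) → white; wwY_ (2) → yellow; wwyy (2) → green
Phenotype counts (out of 16): 12 white, 2 yellow, 2 green
white: 12 out of 16 → fraction 3/4
Expected count = 3/4 × 688 = 516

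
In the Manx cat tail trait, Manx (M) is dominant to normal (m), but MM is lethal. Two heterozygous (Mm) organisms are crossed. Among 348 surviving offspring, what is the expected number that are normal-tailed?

Cross: Mm × Mm
Punnett square offspring (before lethality): 1 MM, 2 Mm, 1 mm
The MM genotype is lethal (embryos die); surviving offspring: 2 Mm, 1 mm
normal-tailed: 1 out of 3 → fraction 1/3
Expected count = 1/3 × 348 = 116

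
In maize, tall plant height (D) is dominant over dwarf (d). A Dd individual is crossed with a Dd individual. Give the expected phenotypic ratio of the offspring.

Punnett square for Dd × Dd:
Offspring genotypes: 1 DD, 2 Dd, 1 dd
tall: 3, dwarf: 1
Ratio: 3:1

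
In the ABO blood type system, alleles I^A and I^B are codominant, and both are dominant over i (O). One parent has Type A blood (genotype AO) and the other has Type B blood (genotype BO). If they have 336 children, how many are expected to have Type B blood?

Cross: AO × BO
Possible offspring genotypes: 1 AB, 1 AO, 1 BO, 1 OO
Blood type counts: 1 Type AB, 1 Type A, 1 Type B, 1 Type O
Probability of Type B: 1/4
Expected count = 1/4 × 336 = 84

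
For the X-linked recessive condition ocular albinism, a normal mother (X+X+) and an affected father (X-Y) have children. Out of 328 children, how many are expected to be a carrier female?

Cross: X+X+ × X-Y
Offspring: 2 X+X-, 2 X+Y
Probability of a carrier female: 2/4 = 1/2
Expected count = 1/2 × 328 = 164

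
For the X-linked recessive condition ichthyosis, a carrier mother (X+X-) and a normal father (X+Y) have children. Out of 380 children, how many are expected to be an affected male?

Cross: X+X- × X+Y
Offspring: 1 X+X+, 1 X+Y, 1 X+X-, 1 X-Y
Probability of an affected male: 1/4
Expected count = 1/4 × 380 = 95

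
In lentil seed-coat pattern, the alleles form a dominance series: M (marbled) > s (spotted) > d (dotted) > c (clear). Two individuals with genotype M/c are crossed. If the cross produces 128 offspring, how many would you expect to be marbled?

Cross: M/c × M/c
Allele dominance: M > s > d > c
Offspring genotypes: 1 M/M, 2 M/c, 1 c/c
Phenotype counts: 3 marbled, 1 clear
marbled: 3 out of 4 → fraction 3/4
Expected count = 3/4 × 128 = 96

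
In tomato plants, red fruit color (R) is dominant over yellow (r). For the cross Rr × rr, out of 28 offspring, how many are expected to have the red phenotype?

Punnett square for Rr × rr:
Offspring genotypes: 2 Rr, 2 rr
Total offspring: 4
Count with target: 2
Probability: 2/4 = 1/2
Expected count = 1/2 × 28 = 14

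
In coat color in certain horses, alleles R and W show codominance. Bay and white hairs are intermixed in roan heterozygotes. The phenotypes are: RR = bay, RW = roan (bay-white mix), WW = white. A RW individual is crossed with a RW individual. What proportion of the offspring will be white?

Punnett square for RW × RW:
Offspring genotypes: 1 RR, 2 RW, 1 WW
Phenotype counts: 1 bay, 2 roan (bay-white mix), 1 white
white: 1 out of 4
Probability: 1/4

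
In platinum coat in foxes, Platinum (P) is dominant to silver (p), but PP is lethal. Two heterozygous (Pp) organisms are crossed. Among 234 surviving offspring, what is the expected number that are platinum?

Cross: Pp × Pp
Punnett square offspring (before lethality): 1 PP, 2 Pp, 1 pp
The PP genotype is lethal (embryos die); surviving offspring: 2 Pp, 1 pp
platinum: 2 out of 3 → fraction 2/3
Expected count = 2/3 × 234 = 156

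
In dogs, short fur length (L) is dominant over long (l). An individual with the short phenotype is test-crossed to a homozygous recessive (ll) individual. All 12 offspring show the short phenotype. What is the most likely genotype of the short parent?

Test cross: ? × ll
All offspring are short.
If the unknown parent were heterozygous (Ll), about half of 12 offspring would be long; none are. The unknown parent is most likely homozygous dominant (LL).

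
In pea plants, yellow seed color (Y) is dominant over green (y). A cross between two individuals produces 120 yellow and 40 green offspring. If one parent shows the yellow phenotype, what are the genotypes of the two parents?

Observed offspring: 120 yellow, 40 green
The observed ratio simplifies to 3:1. Green (yy) offspring appear, so each parent must contribute one y allele. The parent stated to show yellow carries Y, so it is Yy. The other parent is then either Yy or yy: Yy × yy would give a 1:1 split, whereas Yy × Yy gives 3:1 — matching the data. So both parents are heterozygous (Yy × Yy).
Parent genotypes: Yy × Yy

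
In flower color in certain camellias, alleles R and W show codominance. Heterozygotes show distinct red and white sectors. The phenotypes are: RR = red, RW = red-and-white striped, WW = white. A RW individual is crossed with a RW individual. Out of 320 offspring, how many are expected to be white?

Punnett square for RW × RW:
Offspring genotypes: 1 RR, 2 RW, 1 WW
Phenotype counts: 1 red, 2 red-and-white striped, 1 white
white: 1 out of 4 → fraction 1/4
Expected count = 1/4 × 320 = 80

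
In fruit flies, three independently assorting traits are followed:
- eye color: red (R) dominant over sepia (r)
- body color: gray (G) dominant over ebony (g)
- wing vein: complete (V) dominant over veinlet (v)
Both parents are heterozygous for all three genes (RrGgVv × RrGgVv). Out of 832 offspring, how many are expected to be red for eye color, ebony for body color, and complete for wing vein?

Trihybrid cross: RrGgVv × RrGgVv
Each trait segregates independently with a 3:1 phenotypic ratio, so each gene contributes 3/4 (dominant) or 1/4 (recessive).
Target: red (eye color), ebony (body color), complete (wing vein)
Probability = product of independent per-trait probabilities
= 3/4 × 1/4 × 3/4 = 9/64
Expected count = 9/64 × 832 = 117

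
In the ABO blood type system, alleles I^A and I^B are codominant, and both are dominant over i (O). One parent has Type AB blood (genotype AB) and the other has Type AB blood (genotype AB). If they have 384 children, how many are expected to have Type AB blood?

Cross: AB × AB
Possible offspring genotypes: 1 AA, 2 AB, 1 BB
Blood type counts: 1 Type A, 2 Type AB, 1 Type B
Probability of Type AB: 2/4 = 1/2
Expected count = 1/2 × 384 = 192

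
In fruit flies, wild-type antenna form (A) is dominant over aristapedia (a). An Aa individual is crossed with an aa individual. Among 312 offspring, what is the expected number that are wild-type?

Punnett square for Aa × aa:
Offspring genotypes: 2 Aa, 2 aa
wild-type: 2, aristapedia: 2
wild-type: 2 out of 4 → fraction 1/2
Expected count = 1/2 × 312 = 156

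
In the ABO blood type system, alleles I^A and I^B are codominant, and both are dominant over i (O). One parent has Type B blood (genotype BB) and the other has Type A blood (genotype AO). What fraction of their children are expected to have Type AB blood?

Cross: BB × AO
Possible offspring genotypes: 2 AB, 2 BO
Blood type counts: 2 Type AB, 2 Type B
Probability of Type AB: 2/4 = 1/2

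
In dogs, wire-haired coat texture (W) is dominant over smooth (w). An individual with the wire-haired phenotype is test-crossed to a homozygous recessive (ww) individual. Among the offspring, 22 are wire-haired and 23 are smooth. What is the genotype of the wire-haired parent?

Test cross: ? × ww
Offspring: 22 wire-haired, 23 smooth — approximately 1:1.
A 1:1 ratio in a test cross indicates the unknown parent is heterozygous (Ww).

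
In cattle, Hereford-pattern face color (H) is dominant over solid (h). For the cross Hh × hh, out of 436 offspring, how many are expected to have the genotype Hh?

Punnett square for Hh × hh:
Offspring genotypes: 2 Hh, 2 hh
Total offspring: 4
Count with target: 2
Probability: 2/4 = 1/2
Expected count = 1/2 × 436 = 218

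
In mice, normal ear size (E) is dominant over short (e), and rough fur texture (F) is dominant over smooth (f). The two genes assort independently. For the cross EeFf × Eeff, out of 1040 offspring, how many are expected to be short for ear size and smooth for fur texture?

Dihybrid cross EeFf × Eeff — consider each gene separately:
ear size: Ee × Ee → 1 EE, 2 Ee, 1 ee → 3 E_ : 1 ee (out of 4)
fur texture: Ff × ff → 2 Ff, 2 ff → 2 F_ : 2 ff (out of 4)
Looking for: short (ee) and smooth (ff)
P(short) = 1/4, P(smooth) = 2/4
P(both) = 1/4 × 2/4 = 2/16 = 1/8
Expected count = 1/8 × 1040 = 130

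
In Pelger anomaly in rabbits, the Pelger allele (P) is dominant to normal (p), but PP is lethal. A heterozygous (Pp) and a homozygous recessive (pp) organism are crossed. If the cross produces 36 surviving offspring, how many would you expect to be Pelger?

Cross: Pp × pp
Punnett square offspring (before lethality): 2 Pp, 2 pp
No PP offspring are produced in this cross.
Pelger: 2 out of 4 → fraction 1/2
Expected count = 1/2 × 36 = 18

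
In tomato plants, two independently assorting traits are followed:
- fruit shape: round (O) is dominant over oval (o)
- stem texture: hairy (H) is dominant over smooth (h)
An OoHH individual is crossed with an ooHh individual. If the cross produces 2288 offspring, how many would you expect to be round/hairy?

Dihybrid cross OoHH × ooHh — consider each gene separately:
fruit shape: Oo × oo → 2 Oo, 2 oo → 2 O_ : 2 oo (out of 4)
stem texture: HH × Hh → 2 HH, 2 Hh → 4 H_ (out of 4)
Combine (counts out of 4 × 4 = 16): round/hairy (O_H_) = 2×4 = 8; oval/hairy (ooH_) = 2×4 = 8
Phenotype counts (out of 16): 8 round/hairy, 8 oval/hairy
round/hairy: 8 out of 16 → fraction 1/2
Expected count = 1/2 × 2288 = 1144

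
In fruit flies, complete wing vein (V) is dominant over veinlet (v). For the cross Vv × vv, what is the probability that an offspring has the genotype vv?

Punnett square for Vv × vv:
Offspring genotypes: 2 Vv, 2 vv
Total offspring: 4
Count with target: 2
Probability: 2/4 = 1/2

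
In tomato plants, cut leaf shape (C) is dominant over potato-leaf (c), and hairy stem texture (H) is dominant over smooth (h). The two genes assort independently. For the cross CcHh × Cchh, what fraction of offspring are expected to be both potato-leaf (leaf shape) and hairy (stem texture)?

Dihybrid cross CcHh × Cchh — consider each gene separately:
leaf shape: Cc × Cc → 1 CC, 2 Cc, 1 cc → 3 C_ : 1 cc (out of 4)
stem texture: Hh × hh → 2 Hh, 2 hh → 2 H_ : 2 hh (out of 4)
Looking for: potato-leaf (cc) and hairy (H_)
P(potato-leaf) = 1/4, P(hairy) = 2/4
P(both) = 1/4 × 2/4 = 2/16 = 1/8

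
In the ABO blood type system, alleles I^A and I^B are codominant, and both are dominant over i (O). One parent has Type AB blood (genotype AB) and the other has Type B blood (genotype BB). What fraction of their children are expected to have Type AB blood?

Cross: AB × BB
Possible offspring genotypes: 2 AB, 2 BB
Blood type counts: 2 Type AB, 2 Type B
Probability of Type AB: 2/4 = 1/2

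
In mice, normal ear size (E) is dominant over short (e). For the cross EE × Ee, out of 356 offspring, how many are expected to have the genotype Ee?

Punnett square for EE × Ee:
Offspring genotypes: 2 EE, 2 Ee
Total offspring: 4
Count with target: 2
Probability: 2/4 = 1/2
Expected count = 1/2 × 356 = 178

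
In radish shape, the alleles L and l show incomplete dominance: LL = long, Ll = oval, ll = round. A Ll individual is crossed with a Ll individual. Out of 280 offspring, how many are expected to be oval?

Punnett square for Ll × Ll:
Offspring genotypes: 1 LL, 2 Ll, 1 ll
Phenotype counts: 1 long, 2 oval, 1 round
oval: 2 out of 4 → fraction 1/2
Expected count = 1/2 × 280 = 140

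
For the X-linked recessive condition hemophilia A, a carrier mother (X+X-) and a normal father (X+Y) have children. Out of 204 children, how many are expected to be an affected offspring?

Cross: X+X- × X+Y
Offspring: 1 X+X+, 1 X+Y, 1 X+X-, 1 X-Y
Probability of an affected offspring: 1/4
Expected count = 1/4 × 204 = 51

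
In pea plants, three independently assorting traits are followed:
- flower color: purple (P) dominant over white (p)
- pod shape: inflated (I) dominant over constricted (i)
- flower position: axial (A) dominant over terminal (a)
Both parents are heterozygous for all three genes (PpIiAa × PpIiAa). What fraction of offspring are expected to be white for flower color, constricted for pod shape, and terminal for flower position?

Trihybrid cross: PpIiAa × PpIiAa
Each trait segregates independently with a 3:1 phenotypic ratio, so each gene contributes 3/4 (dominant) or 1/4 (recessive).
Target: white (flower color), constricted (pod shape), terminal (flower position)
Probability = product of independent per-trait probabilities
= 1/4 × 1/4 × 1/4 = 1/64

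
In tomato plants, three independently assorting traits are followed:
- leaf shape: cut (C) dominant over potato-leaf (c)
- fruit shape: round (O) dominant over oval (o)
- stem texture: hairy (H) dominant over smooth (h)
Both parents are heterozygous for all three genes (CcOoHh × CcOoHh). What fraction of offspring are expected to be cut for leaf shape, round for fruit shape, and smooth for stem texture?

Trihybrid cross: CcOoHh × CcOoHh
Each trait segregates independently with a 3:1 phenotypic ratio, so each gene contributes 3/4 (dominant) or 1/4 (recessive).
Target: cut (leaf shape), round (fruit shape), smooth (stem texture)
Probability = product of independent per-trait probabilities
= 3/4 × 3/4 × 1/4 = 9/64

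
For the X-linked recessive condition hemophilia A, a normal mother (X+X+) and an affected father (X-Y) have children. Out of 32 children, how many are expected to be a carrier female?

Cross: X+X+ × X-Y
Offspring: 2 X+X-, 2 X+Y
Probability of a carrier female: 2/4 = 1/2
Expected count = 1/2 × 32 = 16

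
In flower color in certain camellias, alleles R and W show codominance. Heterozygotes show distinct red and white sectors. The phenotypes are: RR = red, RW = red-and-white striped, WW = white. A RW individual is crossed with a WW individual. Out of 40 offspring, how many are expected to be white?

Punnett square for RW × WW:
Offspring genotypes: 2 RW, 2 WW
Phenotype counts: 2 red-and-white striped, 2 white
white: 2 out of 4 → fraction 1/2
Expected count = 1/2 × 40 = 20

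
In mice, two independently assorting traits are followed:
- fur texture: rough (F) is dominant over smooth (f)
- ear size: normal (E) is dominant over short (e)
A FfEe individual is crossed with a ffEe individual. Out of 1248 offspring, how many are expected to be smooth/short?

Dihybrid cross FfEe × ffEe — consider each gene separately:
fur texture: Ff × ff → 2 Ff, 2 ff → 2 F_ : 2 ff (out of 4)
ear size: Ee × Ee → 1 EE, 2 Ee, 1 ee → 3 E_ : 1 ee (out of 4)
Combine (counts out of 4 × 4 = 16): rough/normal (F_E_) = 2×3 = 6; rough/short (F_ee) = 2×1 = 2; smooth/normal (ffE_) = 2×3 = 6; smooth/short (ffee) = 2×1 = 2
Phenotype counts (out of 16): 6 rough/normal, 2 rough/short, 6 smooth/normal, 2 smooth/short
smooth/short: 2 out of 16 → fraction 1/8
Expected count = 1/8 × 1248 = 156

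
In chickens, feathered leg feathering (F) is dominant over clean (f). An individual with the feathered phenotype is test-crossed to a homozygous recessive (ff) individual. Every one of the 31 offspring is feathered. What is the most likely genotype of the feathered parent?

Test cross: ? × ff
All offspring are feathered.
If the unknown parent were heterozygous (Ff), about half of 31 offspring would be clean; none are. The unknown parent is most likely homozygous dominant (FF).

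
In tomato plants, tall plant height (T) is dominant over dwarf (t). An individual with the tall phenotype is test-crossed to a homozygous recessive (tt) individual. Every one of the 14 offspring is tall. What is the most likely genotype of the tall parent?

Test cross: ? × tt
All offspring are tall.
If the unknown parent were heterozygous (Tt), about half of 14 offspring would be dwarf; none are. The unknown parent is most likely homozygous dominant (TT).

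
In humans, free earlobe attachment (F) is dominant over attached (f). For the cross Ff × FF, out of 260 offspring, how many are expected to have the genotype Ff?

Punnett square for Ff × FF:
Offspring genotypes: 2 FF, 2 Ff
Total offspring: 4
Count with target: 2
Probability: 2/4 = 1/2
Expected count = 1/2 × 260 = 130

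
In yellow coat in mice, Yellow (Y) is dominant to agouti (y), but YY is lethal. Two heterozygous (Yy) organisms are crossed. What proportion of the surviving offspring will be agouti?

Cross: Yy × Yy
Punnett square offspring (before lethality): 1 YY, 2 Yy, 1 yy
The YY genotype is lethal (embryos die); surviving offspring: 2 Yy, 1 yy
agouti: 1 out of 3
Probability: 1/3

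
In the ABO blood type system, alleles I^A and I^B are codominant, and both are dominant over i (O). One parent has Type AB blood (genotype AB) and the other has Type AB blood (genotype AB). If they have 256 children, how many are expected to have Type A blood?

Cross: AB × AB
Possible offspring genotypes: 1 AA, 2 AB, 1 BB
Blood type counts: 1 Type A, 2 Type AB, 1 Type B
Probability of Type A: 1/4
Expected count = 1/4 × 256 = 64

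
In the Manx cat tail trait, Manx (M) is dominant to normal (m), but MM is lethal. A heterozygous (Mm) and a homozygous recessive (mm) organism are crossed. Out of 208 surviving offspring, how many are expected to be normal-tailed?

Cross: Mm × mm
Punnett square offspring (before lethality): 2 Mm, 2 mm
No MM offspring are produced in this cross.
normal-tailed: 2 out of 4 → fraction 1/2
Expected count = 1/2 × 208 = 104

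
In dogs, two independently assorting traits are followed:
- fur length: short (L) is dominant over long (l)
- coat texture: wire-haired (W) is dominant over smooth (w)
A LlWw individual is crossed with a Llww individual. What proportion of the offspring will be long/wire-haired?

Dihybrid cross LlWw × Llww — consider each gene separately:
fur length: Ll × Ll → 1 LL, 2 Ll, 1 ll → 3 L_ : 1 ll (out of 4)
coat texture: Ww × ww → 2 Ww, 2 ww → 2 W_ : 2 ww (out of 4)
Combine (counts out of 4 × 4 = 16): short/wire-haired (L_W_) = 3×2 = 6; short/smooth (L_ww) = 3×2 = 6; long/wire-haired (llW_) = 1×2 = 2; long/smooth (llww) = 1×2 = 2
Phenotype counts (out of 16): 6 short/wire-haired, 6 short/smooth, 2 long/wire-haired, 2 long/smooth
long/wire-haired: 2 out of 16
Probability: 2/16 = 1/8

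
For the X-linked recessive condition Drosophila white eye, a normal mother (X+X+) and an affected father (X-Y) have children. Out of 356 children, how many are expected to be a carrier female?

Cross: X+X+ × X-Y
Offspring: 2 X+X-, 2 X+Y
Probability of a carrier female: 2/4 = 1/2
Expected count = 1/2 × 356 = 178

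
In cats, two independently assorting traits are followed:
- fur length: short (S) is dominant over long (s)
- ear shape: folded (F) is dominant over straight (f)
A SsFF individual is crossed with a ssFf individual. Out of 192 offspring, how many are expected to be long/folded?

Dihybrid cross SsFF × ssFf — consider each gene separately:
fur length: Ss × ss → 2 Ss, 2 ss → 2 S_ : 2 ss (out of 4)
ear shape: FF × Ff → 2 FF, 2 Ff → 4 F_ (out of 4)
Combine (counts out of 4 × 4 = 16): short/folded (S_F_) = 2×4 = 8; long/folded (ssF_) = 2×4 = 8
Phenotype counts (out of 16): 8 short/folded, 8 long/folded
long/folded: 8 out of 16 → fraction 1/2
Expected count = 1/2 × 192 = 96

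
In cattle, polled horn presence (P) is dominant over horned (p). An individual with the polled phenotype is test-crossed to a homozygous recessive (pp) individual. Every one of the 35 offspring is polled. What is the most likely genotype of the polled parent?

Test cross: ? × pp
All offspring are polled.
If the unknown parent were heterozygous (Pp), about half of 35 offspring would be horned; none are. The unknown parent is most likely homozygous dominant (PP).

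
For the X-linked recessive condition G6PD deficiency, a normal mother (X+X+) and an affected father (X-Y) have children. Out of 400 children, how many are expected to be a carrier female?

Cross: X+X+ × X-Y
Offspring: 2 X+X-, 2 X+Y
Probability of a carrier female: 2/4 = 1/2
Expected count = 1/2 × 400 = 200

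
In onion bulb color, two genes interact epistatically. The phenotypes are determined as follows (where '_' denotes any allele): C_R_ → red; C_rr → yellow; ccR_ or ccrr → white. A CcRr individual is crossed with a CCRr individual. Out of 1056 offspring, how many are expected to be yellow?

Cross: CcRr × CCRr — consider each gene separately:
C gene: Cc × CC → 2 CC, 2 Cc → 4 C_ (out of 4)
R gene: Rr × Rr → 1 RR, 2 Rr, 1 rr → 3 R_ : 1 rr (out of 4)
Genotype classes (out of 4 × 4 = 16): C_R_ = 4×3 = 12; C_rr = 4×1 = 4
Apply the phenotype rules: C_R_ (12) → red; C_rr (4) → yellow
Phenotype counts (out of 16): 12 red, 4 yellow
yellow: 4 out of 16 → fraction 1/4
Expected count = 1/4 × 1056 = 264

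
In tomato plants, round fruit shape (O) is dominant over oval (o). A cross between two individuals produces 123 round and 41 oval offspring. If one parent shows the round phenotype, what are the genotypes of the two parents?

Observed offspring: 123 round, 41 oval
The observed ratio simplifies to 3:1. Oval (oo) offspring appear, so each parent must contribute one o allele. The parent stated to show round carries O, so it is Oo. The other parent is then either Oo or oo: Oo × oo would give a 1:1 split, whereas Oo × Oo gives 3:1 — matching the data. So both parents are heterozygous (Oo × Oo).
Parent genotypes: Oo × Oo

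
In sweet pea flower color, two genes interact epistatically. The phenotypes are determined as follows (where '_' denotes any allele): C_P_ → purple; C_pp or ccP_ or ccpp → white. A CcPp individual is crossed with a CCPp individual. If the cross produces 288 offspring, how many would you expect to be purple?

Cross: CcPp × CCPp — consider each gene separately:
C gene: Cc × CC → 2 CC, 2 Cc → 4 C_ (out of 4)
P gene: Pp × Pp → 1 PP, 2 Pp, 1 pp → 3 P_ : 1 pp (out of 4)
Genotype classes (out of 4 × 4 = 16): C_P_ = 4×3 = 12; C_pp = 4×1 = 4
Apply the phenotype rules: C_P_ (12) → purple; C_pp (4) → white
Phenotype counts (out of 16): 12 purple, 4 white
purple: 12 out of 16 → fraction 3/4
Expected count = 3/4 × 288 = 216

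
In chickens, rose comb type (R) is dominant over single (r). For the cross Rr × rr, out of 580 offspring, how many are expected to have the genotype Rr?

Punnett square for Rr × rr:
Offspring genotypes: 2 Rr, 2 rr
Total offspring: 4
Count with target: 2
Probability: 2/4 = 1/2
Expected count = 1/2 × 580 = 290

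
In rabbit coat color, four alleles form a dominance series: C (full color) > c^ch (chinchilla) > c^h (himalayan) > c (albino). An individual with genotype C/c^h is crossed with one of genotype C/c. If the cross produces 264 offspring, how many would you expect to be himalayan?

Cross: C/c^h × C/c
Allele dominance: C > c^ch > c^h > c
Offspring genotypes: 1 C/C, 1 C/c, 1 C/c^h, 1 c^h/c
Phenotype counts: 3 full color, 1 himalayan
himalayan: 1 out of 4 → fraction 1/4
Expected count = 1/4 × 264 = 66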